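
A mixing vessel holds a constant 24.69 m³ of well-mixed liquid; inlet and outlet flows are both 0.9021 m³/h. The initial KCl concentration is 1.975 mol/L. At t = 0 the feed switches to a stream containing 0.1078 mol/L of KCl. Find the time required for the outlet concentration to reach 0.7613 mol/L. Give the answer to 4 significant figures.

28.73 h

Transient balance on the dissolved component: V dC/dt = Q(C_in − C), so τ = V/Q = 27.3695 h.
C(t) = C_in + (C₀ − C_in) e^(−t/τ). Set C = 0.7613 and solve for t:
e^(−t/τ) = (C − C_in)/(C₀ − C_in) = (0.7613 − 0.1078)/(1.975 − 0.1078) = 0.349989
t = −τ ln(…) = 27.3695 × 1.04985 = 28.7339 h.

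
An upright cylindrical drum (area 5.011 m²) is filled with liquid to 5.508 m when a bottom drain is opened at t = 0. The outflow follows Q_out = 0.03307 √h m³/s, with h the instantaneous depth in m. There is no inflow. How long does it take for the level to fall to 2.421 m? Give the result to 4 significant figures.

239.7 s

With no inflow, A dh/dt = −0.03307 √h.
This is separable: 2 d(√h)/dt = −0.03307/A, so √h = √h₀ − (0.03307/(2A)) t.
t = 2A(√h₀ − √h)/0.03307 = 2·5.011·(√5.508 − √2.421)/0.03307
  = 10.0220 × (2.34691 − 1.55596) / 0.03307 = 239.703 s.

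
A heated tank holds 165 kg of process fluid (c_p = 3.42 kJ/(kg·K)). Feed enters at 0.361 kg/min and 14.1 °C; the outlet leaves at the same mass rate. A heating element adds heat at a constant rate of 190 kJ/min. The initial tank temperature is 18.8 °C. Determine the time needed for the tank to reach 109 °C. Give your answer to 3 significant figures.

424 min

First-law balance (no shaft work): M c_p dT/dt = ṁ c_p (T_in − T) + 190.
τ = M/ṁ = 457.06 min; T_ss = T_in + Q̇/(ṁ c_p) = 167.99 °C.
T(t) = T_ss + (T₀ − T_ss) e^(−t/τ). Set T = 109:
e^(−t/τ) = (109 − 167.99)/(18.8 − 167.99) = 0.39542
t = −457.06 · ln(0.39542) = 424.07 min.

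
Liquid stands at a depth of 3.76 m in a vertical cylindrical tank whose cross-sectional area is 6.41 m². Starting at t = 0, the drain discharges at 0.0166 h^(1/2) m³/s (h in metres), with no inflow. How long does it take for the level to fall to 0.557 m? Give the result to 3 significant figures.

921 s

Mass balance (ρ constant): A dh/dt = −0.0166 √h.
∫ h^(−1/2) dh = −(0.0166/A) ∫ dt, giving 2√h = 2√h₀ − (0.0166/A) t.
t = 2A(√h₀ − √h)/0.0166 = 2·6.41·(√3.76 − √0.557)/0.0166
  = 12.820 × (1.9391 − 0.74632) / 0.0166 = 921.15 s.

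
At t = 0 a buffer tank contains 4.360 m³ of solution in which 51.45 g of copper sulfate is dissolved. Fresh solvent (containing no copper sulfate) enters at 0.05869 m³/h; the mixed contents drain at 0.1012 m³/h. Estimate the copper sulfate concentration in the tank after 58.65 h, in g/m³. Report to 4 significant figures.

Total volume: dV/dt = Q_in − Q_out = -0.0425100 m³/h, so V(t) = 4.360 − 0.0425100 t and V(58.65) = 1.86679 m³.
Species balance (pure solvent in): dm/dt = −Q_out · m/V(t).
dm/m = −Q_out dt/(V₀ − 0.0425100 t); integrating gives ln(m/m₀) = −(Q_out/(Q_in−Q_out)) ln(V/V₀).
m = m₀ (V₀/V)^(Q_out/(Q_in−Q_out)) = 51.45 × (4.360/1.86679)^(-2.38062) = 6.82947 g.
C = m/V = 6.82947/1.86679 = 3.65840 g/m³.

3.658 g/m³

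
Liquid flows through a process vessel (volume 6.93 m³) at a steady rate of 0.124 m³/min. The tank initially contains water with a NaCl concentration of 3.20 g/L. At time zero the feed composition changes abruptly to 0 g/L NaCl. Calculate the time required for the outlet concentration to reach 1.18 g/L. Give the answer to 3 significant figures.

Species balance: V dC/dt = Q(C_in − C) ⇒ τ = V/Q = 55.887 min.
C(t) = C_in + (C₀ − C_in) e^(−t/τ). Set C = 1.18 and solve for t:
e^(−t/τ) = (C − C_in)/(C₀ − C_in) = (1.18 − 0)/(3.20 − 0) = 0.36875
t = −τ ln(…) = 55.887 × 0.99764 = 55.755 min.

55.8 min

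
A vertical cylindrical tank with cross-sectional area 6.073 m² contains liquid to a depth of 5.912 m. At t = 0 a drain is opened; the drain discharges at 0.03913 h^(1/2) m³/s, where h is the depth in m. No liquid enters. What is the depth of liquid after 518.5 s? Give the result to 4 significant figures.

0.5792 m

Mass balance (ρ constant): A dh/dt = −0.03913 √h.
This is separable: 2 d(√h)/dt = −0.03913/A, so √h = √h₀ − (0.03913/(2A)) t.
√h = √5.912 − 0.03913·518.5/(2·6.073) = 2.43146 − 1.67042 = 0.761042.
h = 0.761042² = 0.579185 m.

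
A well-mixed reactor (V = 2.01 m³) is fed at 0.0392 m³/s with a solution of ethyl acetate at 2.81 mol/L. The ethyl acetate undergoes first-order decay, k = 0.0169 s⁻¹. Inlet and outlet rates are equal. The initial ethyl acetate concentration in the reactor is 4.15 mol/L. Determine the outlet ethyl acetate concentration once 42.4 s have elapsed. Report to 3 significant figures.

2.07 mol/L

Species balance: V dC/dt = Q C_in − Q C − k V C.
dC/dt = (Q/V) C_in − (Q/V + k) C; effective rate a = Q/V + k = 0.019502 + 0.0169 = 0.036402 s⁻¹.
C_ss = Q C_in/(Q + kV) = 1.5054 mol/L; C(t) = C_ss + (C₀ − C_ss) e^(−a t).
C(42.4) = 1.5054 + (2.6446)·e^(−0.036402·42.4) = 1.5054 + (2.6446)·0.21364 = 2.0704 mol/L.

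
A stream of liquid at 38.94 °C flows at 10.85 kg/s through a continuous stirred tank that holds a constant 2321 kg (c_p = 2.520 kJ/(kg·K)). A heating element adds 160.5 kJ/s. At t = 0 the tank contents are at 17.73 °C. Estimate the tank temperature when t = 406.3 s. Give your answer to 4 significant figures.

M c_p dT/dt = ṁ c_p (T_in − T) + Q̇.
τ = M/ṁ = 213.917 s; T_ss = T_in + Q̇/(ṁ c_p) = 38.94 + 160.5/(10.85·2.520) = 44.8101 °C.
This is linear first-order; T(t) = T_ss + (T₀ − T_ss) e^(−t/τ).
T(406.3) = 44.8101 + (-27.0801)·e^(−406.3/213.917) = 44.8101 + (-27.0801)·0.149668 = 40.7571 °C.

40.76 °C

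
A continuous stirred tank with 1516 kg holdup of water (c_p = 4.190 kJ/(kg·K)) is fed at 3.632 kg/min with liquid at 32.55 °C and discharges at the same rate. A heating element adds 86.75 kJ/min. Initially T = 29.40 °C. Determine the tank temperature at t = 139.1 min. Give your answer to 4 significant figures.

31.91 °C

Energy balance: M c_p dT/dt = ṁ c_p (T_in − T) + 86.75.
τ = M/ṁ = 417.401 min; T_ss = T_in + Q̇/(ṁ c_p) = 32.55 + 86.75/(3.632·4.190) = 38.2505 °C.
This is linear first-order; T(t) = T_ss + (T₀ − T_ss) e^(−t/τ).
T(139.1) = 38.2505 + (-8.85046)·e^(−139.1/417.401) = 38.2505 + (-8.85046)·0.716589 = 31.9083 °C.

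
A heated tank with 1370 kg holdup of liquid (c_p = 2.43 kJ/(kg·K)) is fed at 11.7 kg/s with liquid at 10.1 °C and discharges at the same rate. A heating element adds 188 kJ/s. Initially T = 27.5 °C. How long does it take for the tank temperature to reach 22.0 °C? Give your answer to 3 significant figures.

83.5 s

First-law balance (no shaft work): M c_p dT/dt = ṁ c_p (T_in − T) + 188.
τ = M/ṁ = 117.09 s; T_ss = T_in + Q̇/(ṁ c_p) = 16.713 °C.
T(t) = T_ss + (T₀ − T_ss) e^(−t/τ). Set T = 22.0:
e^(−t/τ) = (22.0 − 16.713)/(27.5 − 16.713) = 0.49015
t = −117.09 · ln(0.49015) = 83.493 s.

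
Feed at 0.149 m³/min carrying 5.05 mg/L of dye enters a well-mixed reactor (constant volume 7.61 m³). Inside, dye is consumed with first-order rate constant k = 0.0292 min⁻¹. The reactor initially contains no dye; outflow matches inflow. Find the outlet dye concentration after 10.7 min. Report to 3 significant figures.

0.824 mg/L

Accumulation = in − out − consumed: V dC/dt = Q C_in − Q C − k V C.
This is linear with rate a = Q/V + k = 0.048780 min⁻¹.
C_ss = Q C_in/(Q + kV) = 2.0270 mg/L; C(t) = C_ss + (C₀ − C_ss) e^(−a t).
C(10.7) = 2.0270 + (-2.0270)·e^(−0.048780·10.7) = 2.0270 + (-2.0270)·0.59337 = 0.82425 mg/L.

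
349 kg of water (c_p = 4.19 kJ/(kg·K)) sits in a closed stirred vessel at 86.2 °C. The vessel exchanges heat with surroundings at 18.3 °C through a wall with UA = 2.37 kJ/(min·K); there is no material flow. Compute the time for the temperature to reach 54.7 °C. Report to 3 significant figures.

Energy balance: M c_p dT/dt = −UA(T − T_amb).
τ = M c_p/UA = 617.01 min; T_ss = T_amb = 18.300 °C.
T(t) = T_ss + (T₀ − T_ss)e^(−t/τ); set T = 54.7:
t = −τ ln[(T − T_ss)/(T₀ − T_ss)] = −617.01 · ln(0.53608) = 384.68 min.

385 min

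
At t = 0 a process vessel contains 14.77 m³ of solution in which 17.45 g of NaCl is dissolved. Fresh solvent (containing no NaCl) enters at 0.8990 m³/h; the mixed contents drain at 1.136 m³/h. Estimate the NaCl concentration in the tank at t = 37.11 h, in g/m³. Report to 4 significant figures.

0.03815 g/m³

Let m(t) be the amount of NaCl. Volume: V(t) = V₀ + (Q_in − Q_out) t = 14.77 − 0.237000 t; V(37.11) = 5.97493 m³.
Solute balance: dm/dt = 0 − Q_out C = −Q_out m/V(t).
Separate: dm/m = −Q_out dt/V(t) ⇒ ln(m/m₀) = −(Q_out/(Q_in−Q_out)) ln(V/V₀).
m = m₀ (V₀/V)^(Q_out/(Q_in−Q_out)) = 17.45 × (14.77/5.97493)^(-4.79325) = 0.227940 g.
C = m/V = 0.227940/5.97493 = 0.0381494 g/m³.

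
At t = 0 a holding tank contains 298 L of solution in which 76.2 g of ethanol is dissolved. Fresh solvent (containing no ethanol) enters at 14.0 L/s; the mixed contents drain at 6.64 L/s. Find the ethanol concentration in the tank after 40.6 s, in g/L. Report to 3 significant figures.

0.0682 g/L

Total volume: dV/dt = Q_in − Q_out = 7.3600 L/s, so V(t) = 298 + 7.3600 t and V(40.6) = 596.82 L.
Species balance (pure solvent in): dm/dt = −Q_out · m/V(t).
Separate: dm/m = −Q_out dt/V(t) ⇒ ln(m/m₀) = −(Q_out/(Q_in−Q_out)) ln(V/V₀).
m = m₀ (V₀/V)^(Q_out/(Q_in−Q_out)) = 76.2 × (298/596.82)^(0.90217) = 40.723 g.
C = m/V = 40.723/596.82 = 0.068233 g/L.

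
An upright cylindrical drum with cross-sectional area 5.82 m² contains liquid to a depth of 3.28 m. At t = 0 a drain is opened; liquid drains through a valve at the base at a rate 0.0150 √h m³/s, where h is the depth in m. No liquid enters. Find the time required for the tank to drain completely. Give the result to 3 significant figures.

A dh/dt = −Q_out = −0.0150 √h.
This is separable: 2 d(√h)/dt = −0.0150/A, so √h = √h₀ − (0.0150/(2A)) t.
Set h = 0: 2√h₀ = (0.0150/A) t_empty ⇒ t_empty = 2A√h₀/0.0150.
t_empty = 2·5.82·√3.28/0.0150 = 11.640·1.8111/0.0150 = 1405.4 s.

1410 s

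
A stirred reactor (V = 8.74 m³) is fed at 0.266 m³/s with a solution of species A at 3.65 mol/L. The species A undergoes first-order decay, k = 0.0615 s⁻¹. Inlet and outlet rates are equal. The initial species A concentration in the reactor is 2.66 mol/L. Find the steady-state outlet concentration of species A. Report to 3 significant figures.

Species balance: V dC/dt = Q C_in − Q C − k V C.
At steady state: 0 = Q C_in − (Q + kV) C_ss, so C_ss = Q C_in/(Q + kV).
C_ss = 0.266·3.65/(0.266 + 0.0615·8.74) = 0.97090/0.80351 = 1.2083 mol/L.

1.21 mol/L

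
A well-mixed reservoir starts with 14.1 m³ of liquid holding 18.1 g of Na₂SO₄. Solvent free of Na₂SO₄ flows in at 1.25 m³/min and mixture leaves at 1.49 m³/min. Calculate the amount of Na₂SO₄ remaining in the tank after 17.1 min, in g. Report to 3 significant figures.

Total volume: dV/dt = Q_in − Q_out = -0.24000 m³/min, so V(t) = 14.1 − 0.24000 t and V(17.1) = 9.9960 m³.
Species balance (pure solvent in): dm/dt = −Q_out · m/V(t).
dm/m = −Q_out dt/(V₀ − 0.24000 t); integrating gives ln(m/m₀) = −(Q_out/(Q_in−Q_out)) ln(V/V₀).
m = m₀ (V₀/V)^(Q_out/(Q_in−Q_out)) = 18.1 × (14.1/9.9960)^(-6.2083) = 2.1389 g.

2.14 g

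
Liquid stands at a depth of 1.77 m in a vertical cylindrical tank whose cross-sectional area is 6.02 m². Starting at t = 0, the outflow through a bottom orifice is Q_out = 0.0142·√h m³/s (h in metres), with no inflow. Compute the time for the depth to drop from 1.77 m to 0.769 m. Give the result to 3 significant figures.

Unsteady balance on liquid volume: A dh/dt = −0.0142 √h.
∫ h^(−1/2) dh = −(0.0142/A) ∫ dt, giving 2√h = 2√h₀ − (0.0142/A) t.
t = 2A(√h₀ − √h)/0.0142 = 2·6.02·(√1.77 − √0.769)/0.0142
  = 12.040 × (1.3304 − 0.87693) / 0.0142 = 384.51 s.

385 s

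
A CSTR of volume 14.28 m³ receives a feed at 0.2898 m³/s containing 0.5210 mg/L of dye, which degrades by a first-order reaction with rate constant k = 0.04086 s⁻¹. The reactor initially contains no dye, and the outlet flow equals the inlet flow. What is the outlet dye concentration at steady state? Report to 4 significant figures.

0.1729 mg/L

Species balance: V dC/dt = Q C_in − Q C − k V C.
Steady state (dC/dt = 0): C_ss = Q C_in/(Q + kV) = C_in/(1 + kV/Q).
C_ss = 0.2898·0.5210/(0.2898 + 0.04086·14.28) = 0.150986/0.873281 = 0.172895 mg/L.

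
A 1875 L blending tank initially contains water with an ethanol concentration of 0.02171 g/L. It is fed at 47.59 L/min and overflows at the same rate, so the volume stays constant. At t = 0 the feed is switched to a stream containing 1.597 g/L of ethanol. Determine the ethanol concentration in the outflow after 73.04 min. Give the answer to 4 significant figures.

1.350 g/L

Mass balance on the solute (V constant): V dC/dt = Q(C_in − C).
Time constant τ = V/Q = 1875/47.59 = 39.3990 min.
C approaches C_in exponentially: C(t) = C_in + (C₀ − C_in) e^(−t/τ).
C(73.04) = 1.597 + (0.02171 − 1.597)·e^(−73.04/39.3990) = 1.597 + (-1.57529)·0.156633 = 1.35026 g/L.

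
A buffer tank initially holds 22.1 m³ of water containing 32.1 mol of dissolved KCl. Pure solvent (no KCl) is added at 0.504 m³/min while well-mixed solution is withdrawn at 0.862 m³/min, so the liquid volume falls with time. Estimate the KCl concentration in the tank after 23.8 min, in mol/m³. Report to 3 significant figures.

Total volume: dV/dt = Q_in − Q_out = -0.35800 m³/min, so V(t) = 22.1 − 0.35800 t and V(23.8) = 13.580 m³.
Species balance (pure solvent in): dm/dt = −Q_out · m/V(t).
dm/m = −Q_out dt/(V₀ − 0.35800 t); integrating gives ln(m/m₀) = −(Q_out/(Q_in−Q_out)) ln(V/V₀).
m = m₀ (V₀/V)^(Q_out/(Q_in−Q_out)) = 32.1 × (22.1/13.580)^(-2.4078) = 9.9366 mol.
C = m/V = 9.9366/13.580 = 0.73173 mol/m³.

0.732 mol/m³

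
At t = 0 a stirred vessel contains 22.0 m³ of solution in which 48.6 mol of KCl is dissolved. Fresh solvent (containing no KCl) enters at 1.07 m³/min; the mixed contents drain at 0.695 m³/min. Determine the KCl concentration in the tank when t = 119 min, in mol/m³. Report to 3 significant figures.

0.0936 mol/m³

Total volume: dV/dt = Q_in − Q_out = 0.37500 m³/min, so V(t) = 22.0 + 0.37500 t and V(119) = 66.625 m³.
No KCl enters, so dm/dt = −Q_out · (m/V).
dm/m = −Q_out dt/(V₀ + 0.37500 t); integrating gives ln(m/m₀) = −(Q_out/(Q_in−Q_out)) ln(V/V₀).
m = m₀ (V₀/V)^(Q_out/(Q_in−Q_out)) = 48.6 × (22.0/66.625)^(1.8533) = 6.2343 mol.
C = m/V = 6.2343/66.625 = 0.093572 mol/m³.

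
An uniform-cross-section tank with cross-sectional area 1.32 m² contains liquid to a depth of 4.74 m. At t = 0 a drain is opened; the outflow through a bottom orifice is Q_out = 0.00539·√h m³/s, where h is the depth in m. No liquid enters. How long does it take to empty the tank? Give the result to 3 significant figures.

Accumulation of liquid (constant cross-section A): A dh/dt = −0.00539 √h.
∫ h^(−1/2) dh = −(0.00539/A) ∫ dt, giving 2√h = 2√h₀ − (0.00539/A) t.
Tank is empty when √h = 0: t_empty = 2A√h₀/0.00539.
t_empty = 2·1.32·√4.74/0.00539 = 2.6400·2.1772/0.00539 = 1066.4 s.

1070 s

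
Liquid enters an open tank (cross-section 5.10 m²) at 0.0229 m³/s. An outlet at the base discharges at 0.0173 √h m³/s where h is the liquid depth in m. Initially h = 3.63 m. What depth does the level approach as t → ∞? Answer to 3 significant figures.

1.75 m

A dh/dt = Q_in − 0.0173 √h. Steady state requires inflow = outflow:
Q_in = 0.0173 √h_ss ⇒ √h_ss = 0.0229/0.0173 = 1.3237.
h_ss = 1.3237² = 1.7522 m. (Since h₀ = 3.63 m > h_ss, the level will fall toward this value.)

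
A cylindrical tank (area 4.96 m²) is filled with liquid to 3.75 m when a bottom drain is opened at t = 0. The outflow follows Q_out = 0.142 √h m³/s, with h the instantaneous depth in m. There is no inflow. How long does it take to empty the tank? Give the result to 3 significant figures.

With no inflow, A dh/dt = −0.142 √h.
This is separable: 2 d(√h)/dt = −0.142/A, so √h = √h₀ − (0.142/(2A)) t.
Tank is empty when √h = 0: t_empty = 2A√h₀/0.142.
t_empty = 2·4.96·√3.75/0.142 = 9.9200·1.9365/0.142 = 135.28 s.

135 s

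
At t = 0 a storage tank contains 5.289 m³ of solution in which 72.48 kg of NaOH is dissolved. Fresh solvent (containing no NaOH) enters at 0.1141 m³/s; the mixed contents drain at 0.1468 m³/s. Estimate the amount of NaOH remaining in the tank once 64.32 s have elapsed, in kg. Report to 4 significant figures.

Let m(t) be the amount of NaOH. Volume: V(t) = V₀ + (Q_in − Q_out) t = 5.289 − 0.0327000 t; V(64.32) = 3.18574 m³.
Solute balance: dm/dt = 0 − Q_out C = −Q_out m/V(t).
Separate: dm/m = −Q_out dt/V(t) ⇒ ln(m/m₀) = −(Q_out/(Q_in−Q_out)) ln(V/V₀).
m = m₀ (V₀/V)^(Q_out/(Q_in−Q_out)) = 72.48 × (5.289/3.18574)^(-4.48930) = 7.44454 kg.

7.445 kg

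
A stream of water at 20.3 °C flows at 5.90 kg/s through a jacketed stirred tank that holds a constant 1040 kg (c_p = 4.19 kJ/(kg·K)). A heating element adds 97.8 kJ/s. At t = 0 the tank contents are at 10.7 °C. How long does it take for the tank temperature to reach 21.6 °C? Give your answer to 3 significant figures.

287 s

M c_p dT/dt = ṁ c_p (T_in − T) + Q̇.
τ = M/ṁ = 176.27 s; T_ss = T_in + Q̇/(ṁ c_p) = 24.256 °C.
T(t) = T_ss + (T₀ − T_ss) e^(−t/τ). Set T = 21.6:
e^(−t/τ) = (21.6 − 24.256)/(10.7 − 24.256) = 0.19594
t = −176.27 · ln(0.19594) = 287.32 s.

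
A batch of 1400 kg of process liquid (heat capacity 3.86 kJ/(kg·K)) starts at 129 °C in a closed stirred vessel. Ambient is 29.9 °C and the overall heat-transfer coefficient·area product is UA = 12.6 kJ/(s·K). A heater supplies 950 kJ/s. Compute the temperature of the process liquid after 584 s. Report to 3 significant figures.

111 °C

M c_p dT/dt = −UA(T − T_amb) + Q̇.
dT/dt = (T_ss − T)/τ with T_ss = T_amb + Q̇/UA = 29.9 + 950/12.6 = 105.30 °C, τ = M c_p/UA = 1400·3.86/12.6 = 428.89 s.
This is linear first-order; T(t) = T_ss + (T₀ − T_ss) e^(−t/τ).
T(584) = 105.30 + (23.703)·0.25624 = 111.37 °C.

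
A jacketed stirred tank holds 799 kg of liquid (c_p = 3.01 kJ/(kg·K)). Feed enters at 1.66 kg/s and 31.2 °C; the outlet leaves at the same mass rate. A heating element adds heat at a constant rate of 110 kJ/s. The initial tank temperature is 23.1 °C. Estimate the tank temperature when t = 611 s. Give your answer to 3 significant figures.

44.8 °C

Unsteady energy balance on the tank contents: M c_p dT/dt = ṁ c_p (T_in − T) + 110.
τ = M/ṁ = 481.33 s; T_ss = T_in + Q̇/(ṁ c_p) = 31.2 + 110/(1.66·3.01) = 53.215 °C.
T approaches T_ss exponentially: T(t) = T_ss + (T₀ − T_ss) e^(−t/τ).
T(611) = 53.215 + (-30.115)·e^(−611/481.33) = 53.215 + (-30.115)·0.28100 = 44.753 °C.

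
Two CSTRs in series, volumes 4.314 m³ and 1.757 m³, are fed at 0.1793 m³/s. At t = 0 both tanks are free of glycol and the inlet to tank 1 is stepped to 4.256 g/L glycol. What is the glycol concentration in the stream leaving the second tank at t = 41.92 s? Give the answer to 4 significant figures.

3.039 g/L

Species balance on tank i: dCᵢ/dt = (Cᵢ₋₁ − Cᵢ)/τᵢ with τᵢ = Vᵢ/Q.
τ₁ = 4.314/0.1793 = 24.0602 s; τ₂ = 1.757/0.1793 = 9.79922 s.
Tank 1: C₁ = C_in(1 − e^(−t/τ₁)). Tank 2 (τ₁ ≠ τ₂): C₂ = C_in[1 − (τ₁ e^(−t/τ₁) − τ₂ e^(−t/τ₂))/(τ₁ − τ₂)].
At t = 41.92: e^(−t/τ₁) = 0.175118, e^(−t/τ₂) = 0.0138719.
C₂ = 4.256·[1 − (24.0602·0.175118 − 9.79922·0.0138719)/(14.2610)] = 4.256·0.714084 = 3.03914 g/L.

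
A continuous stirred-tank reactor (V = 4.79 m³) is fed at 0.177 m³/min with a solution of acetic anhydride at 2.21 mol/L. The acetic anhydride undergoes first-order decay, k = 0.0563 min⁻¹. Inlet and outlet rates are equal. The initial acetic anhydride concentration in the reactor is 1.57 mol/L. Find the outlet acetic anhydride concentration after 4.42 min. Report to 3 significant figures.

Accumulation = in − out − consumed: V dC/dt = Q C_in − Q C − k V C.
dC/dt = (Q/V) C_in − (Q/V + k) C; effective rate a = Q/V + k = 0.036952 + 0.0563 = 0.093252 min⁻¹.
C_ss = Q C_in/(Q + kV) = 0.87573 mol/L; C(t) = C_ss + (C₀ − C_ss) e^(−a t).
C(4.42) = 0.87573 + (0.69427)·e^(−0.093252·4.42) = 0.87573 + (0.69427)·0.66221 = 1.3355 mol/L.

1.34 mol/L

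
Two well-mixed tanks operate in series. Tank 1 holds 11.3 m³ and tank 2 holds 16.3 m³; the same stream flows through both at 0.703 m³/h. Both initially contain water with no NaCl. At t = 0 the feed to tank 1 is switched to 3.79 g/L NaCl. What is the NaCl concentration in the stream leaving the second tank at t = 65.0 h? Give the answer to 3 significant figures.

Each tank obeys Vᵢ dCᵢ/dt = Q(Cᵢ₋₁ − Cᵢ), so τᵢ = Vᵢ/Q.
τ₁ = 11.3/0.703 = 16.074 h; τ₂ = 16.3/0.703 = 23.186 h.
Solving the cascade with C₁(0)=C₂(0)=0 gives C₂(t) = C_in[1 − (τ₁ e^(−t/τ₁) − τ₂ e^(−t/τ₂))/(τ₁ − τ₂)].
At t = 65.0: e^(−t/τ₁) = 0.017531, e^(−t/τ₂) = 0.060605.
C₂ = 3.79·[1 − (16.074·0.017531 − 23.186·0.060605)/(-7.1124)] = 3.79·0.84205 = 3.1914 g/L.

3.19 g/L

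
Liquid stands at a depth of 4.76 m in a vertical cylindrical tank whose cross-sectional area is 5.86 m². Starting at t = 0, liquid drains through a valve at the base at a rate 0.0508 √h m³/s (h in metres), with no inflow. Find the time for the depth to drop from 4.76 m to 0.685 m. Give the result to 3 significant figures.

A dh/dt = −Q_out = −0.0508 √h.
This is separable: 2 d(√h)/dt = −0.0508/A, so √h = √h₀ − (0.0508/(2A)) t.
t = 2A(√h₀ − √h)/0.0508 = 2·5.86·(√4.76 − √0.685)/0.0508
  = 11.720 × (2.1817 − 0.82765) / 0.0508 = 312.40 s.

312 s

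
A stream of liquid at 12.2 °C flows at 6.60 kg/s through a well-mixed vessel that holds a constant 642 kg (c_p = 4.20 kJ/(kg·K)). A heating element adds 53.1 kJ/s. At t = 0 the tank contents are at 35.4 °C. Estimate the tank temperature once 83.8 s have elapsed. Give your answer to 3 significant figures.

23.1 °C

M c_p dT/dt = ṁ c_p (T_in − T) + Q̇.
τ = M/ṁ = 97.273 s; T_ss = T_in + Q̇/(ṁ c_p) = 12.2 + 53.1/(6.60·4.20) = 14.116 °C.
T approaches T_ss exponentially: T(t) = T_ss + (T₀ − T_ss) e^(−t/τ).
T(83.8) = 14.116 + (21.284)·e^(−83.8/97.273) = 14.116 + (21.284)·0.42253 = 23.109 °C.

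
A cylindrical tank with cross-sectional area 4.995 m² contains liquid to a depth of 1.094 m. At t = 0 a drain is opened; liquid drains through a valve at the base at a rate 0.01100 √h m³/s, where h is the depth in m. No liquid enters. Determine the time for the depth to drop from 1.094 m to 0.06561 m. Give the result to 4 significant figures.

717.3 s

With no inflow, A dh/dt = −0.01100 √h.
∫ h^(−1/2) dh = −(0.01100/A) ∫ dt, giving 2√h = 2√h₀ − (0.01100/A) t.
t = 2A(√h₀ − √h)/0.01100 = 2·4.995·(√1.094 − √0.06561)/0.01100
  = 9.99000 × (1.04594 − 0.256144) / 0.01100 = 717.282 s.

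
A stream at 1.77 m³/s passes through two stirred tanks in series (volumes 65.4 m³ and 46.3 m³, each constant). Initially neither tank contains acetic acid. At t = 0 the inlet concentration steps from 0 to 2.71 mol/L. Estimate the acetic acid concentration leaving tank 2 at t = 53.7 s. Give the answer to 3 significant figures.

1.38 mol/L

Species balance on tank i: dCᵢ/dt = (Cᵢ₋₁ − Cᵢ)/τᵢ with τᵢ = Vᵢ/Q.
τ₁ = 65.4/1.77 = 36.949 s; τ₂ = 46.3/1.77 = 26.158 s.
Solving the cascade with C₁(0)=C₂(0)=0 gives C₂(t) = C_in[1 − (τ₁ e^(−t/τ₁) − τ₂ e^(−t/τ₂))/(τ₁ − τ₂)].
At t = 53.7: e^(−t/τ₁) = 0.23379, e^(−t/τ₂) = 0.12836.
C₂ = 2.71·[1 − (36.949·0.23379 − 26.158·0.12836)/(10.791)] = 2.71·0.51066 = 1.3839 mol/L.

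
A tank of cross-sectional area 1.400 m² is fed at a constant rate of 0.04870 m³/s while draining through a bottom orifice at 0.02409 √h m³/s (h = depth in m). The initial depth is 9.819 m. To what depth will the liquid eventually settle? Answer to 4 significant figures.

A dh/dt = Q_in − 0.02409 √h. Steady state requires inflow = outflow:
Q_in = 0.02409 √h_ss ⇒ √h_ss = 0.04870/0.02409 = 2.02159.
h_ss = 2.02159² = 4.08681 m. (Since h₀ = 9.819 m > h_ss, the level will fall toward this value.)

4.087 m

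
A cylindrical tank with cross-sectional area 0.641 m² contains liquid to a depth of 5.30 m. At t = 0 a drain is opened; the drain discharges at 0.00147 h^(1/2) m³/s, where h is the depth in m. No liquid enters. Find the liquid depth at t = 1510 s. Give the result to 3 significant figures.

0.326 m

Accumulation of liquid (constant cross-section A): A dh/dt = −0.00147 √h.
Separate and integrate: 2(√h − √h₀) = −(0.00147/A) t.
√h = √5.30 − 0.00147·1510/(2·0.641) = 2.3022 − 1.7314 = 0.57074.
h = 0.57074² = 0.32574 m.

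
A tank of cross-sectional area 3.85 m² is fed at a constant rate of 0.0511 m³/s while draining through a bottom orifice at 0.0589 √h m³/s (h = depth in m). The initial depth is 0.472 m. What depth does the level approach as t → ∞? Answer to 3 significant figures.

0.753 m

A dh/dt = Q_in − 0.0589 √h. Steady state requires inflow = outflow:
Q_in = 0.0589 √h_ss ⇒ √h_ss = 0.0511/0.0589 = 0.86757.
h_ss = 0.86757² = 0.75268 m. (Since h₀ = 0.472 m < h_ss, the level will rise toward this value.)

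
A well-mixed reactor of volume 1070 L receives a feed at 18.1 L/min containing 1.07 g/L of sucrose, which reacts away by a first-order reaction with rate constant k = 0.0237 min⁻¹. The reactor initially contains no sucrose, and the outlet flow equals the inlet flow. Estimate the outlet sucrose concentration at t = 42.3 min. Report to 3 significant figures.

Accumulation = in − out − consumed: V dC/dt = Q C_in − Q C − k V C.
dC/dt = (Q/V) C_in − (Q/V + k) C; effective rate a = Q/V + k = 0.016916 + 0.0237 = 0.040616 min⁻¹.
C_ss = Q C_in/(Q + kV) = 0.44564 g/L; C(t) = C_ss + (C₀ − C_ss) e^(−a t).
C(42.3) = 0.44564 + (-0.44564)·e^(−0.040616·42.3) = 0.44564 + (-0.44564)·0.17942 = 0.36568 g/L.

0.366 g/L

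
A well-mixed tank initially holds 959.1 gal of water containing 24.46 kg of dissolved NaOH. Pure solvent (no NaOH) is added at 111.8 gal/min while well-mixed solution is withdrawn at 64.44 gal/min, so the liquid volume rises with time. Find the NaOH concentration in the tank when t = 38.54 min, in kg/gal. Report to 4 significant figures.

0.002060 kg/gal

Let m(t) be the amount of NaOH. Volume: V(t) = V₀ + (Q_in − Q_out) t = 959.1 + 47.3600 t; V(38.54) = 2784.35 gal.
Solute balance: dm/dt = 0 − Q_out C = −Q_out m/V(t).
dm/m = −Q_out dt/(V₀ + 47.3600 t); integrating gives ln(m/m₀) = −(Q_out/(Q_in−Q_out)) ln(V/V₀).
m = m₀ (V₀/V)^(Q_out/(Q_in−Q_out)) = 24.46 × (959.1/2784.35)^(1.36064) = 5.73679 kg.
C = m/V = 5.73679/2784.35 = 0.00206037 kg/gal.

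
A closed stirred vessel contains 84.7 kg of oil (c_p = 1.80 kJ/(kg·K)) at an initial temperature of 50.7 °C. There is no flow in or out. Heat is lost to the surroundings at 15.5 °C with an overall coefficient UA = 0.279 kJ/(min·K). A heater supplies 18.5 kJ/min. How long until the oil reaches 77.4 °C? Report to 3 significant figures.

Energy balance: M c_p dT/dt = −UA(T − T_amb) + Q̇.
τ = M c_p/UA = 546.45 min; T_ss = T_amb + Q̇/UA = 15.5 + 18.5/0.279 = 81.808 °C.
T(t) = T_ss + (T₀ − T_ss)e^(−t/τ); set T = 77.4:
t = −τ ln[(T − T_ss)/(T₀ − T_ss)] = −546.45 · ln(0.14171) = 1067.8 min.

1070 min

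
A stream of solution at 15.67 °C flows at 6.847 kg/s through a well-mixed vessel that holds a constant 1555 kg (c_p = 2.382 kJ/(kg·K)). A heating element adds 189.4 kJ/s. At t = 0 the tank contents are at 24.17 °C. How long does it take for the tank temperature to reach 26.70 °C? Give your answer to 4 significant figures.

380.5 s

M c_p dT/dt = ṁ c_p (T_in − T) + Q̇.
τ = M/ṁ = 227.107 s; T_ss = T_in + Q̇/(ṁ c_p) = 27.2828 °C.
T(t) = T_ss + (T₀ − T_ss) e^(−t/τ). Set T = 26.70:
e^(−t/τ) = (26.70 − 27.2828)/(24.17 − 27.2828) = 0.187234
t = −227.107 · ln(0.187234) = 380.494 s.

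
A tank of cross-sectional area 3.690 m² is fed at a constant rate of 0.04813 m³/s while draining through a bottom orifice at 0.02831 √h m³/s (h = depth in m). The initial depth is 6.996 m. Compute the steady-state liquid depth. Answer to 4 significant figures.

2.890 m

Level balance: A dh/dt = 0.04813 − 0.02831 √h. Setting dh/dt = 0:
Q_in = 0.02831 √h_ss ⇒ √h_ss = 0.04813/0.02831 = 1.70011.
h_ss = 1.70011² = 2.89036 m. (Since h₀ = 6.996 m > h_ss, the level will fall toward this value.)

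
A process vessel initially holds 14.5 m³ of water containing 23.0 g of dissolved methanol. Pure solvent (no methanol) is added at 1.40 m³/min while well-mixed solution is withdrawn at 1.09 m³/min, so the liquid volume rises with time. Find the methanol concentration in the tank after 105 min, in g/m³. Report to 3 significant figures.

Total volume: dV/dt = Q_in − Q_out = 0.31000 m³/min, so V(t) = 14.5 + 0.31000 t and V(105) = 47.050 m³.
No methanol enters, so dm/dt = −Q_out · (m/V).
Separate: dm/m = −Q_out dt/V(t) ⇒ ln(m/m₀) = −(Q_out/(Q_in−Q_out)) ln(V/V₀).
m = m₀ (V₀/V)^(Q_out/(Q_in−Q_out)) = 23.0 × (14.5/47.050)^(3.5161) = 0.36670 g.
C = m/V = 0.36670/47.050 = 0.0077939 g/m³.

0.00779 g/m³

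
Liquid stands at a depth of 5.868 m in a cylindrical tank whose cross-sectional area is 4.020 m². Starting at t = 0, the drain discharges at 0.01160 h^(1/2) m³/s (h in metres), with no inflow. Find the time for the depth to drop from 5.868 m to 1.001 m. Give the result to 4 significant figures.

Mass balance (ρ constant): A dh/dt = −0.01160 √h.
This is separable: 2 d(√h)/dt = −0.01160/A, so √h = √h₀ − (0.01160/(2A)) t.
t = 2A(√h₀ − √h)/0.01160 = 2·4.020·(√5.868 − √1.001)/0.01160
  = 8.04000 × (2.42240 − 1.00050) / 0.01160 = 985.521 s.

985.5 s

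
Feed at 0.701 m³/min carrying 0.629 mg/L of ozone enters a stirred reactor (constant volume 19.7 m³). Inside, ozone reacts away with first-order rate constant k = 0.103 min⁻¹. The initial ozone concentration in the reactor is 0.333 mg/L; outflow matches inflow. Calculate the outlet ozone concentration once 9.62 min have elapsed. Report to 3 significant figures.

Accumulation = in − out − consumed: V dC/dt = Q C_in − Q C − k V C.
This is linear with rate a = Q/V + k = 0.13858 min⁻¹.
C_ss = Q C_in/(Q + kV) = 0.16151 mg/L; C(t) = C_ss + (C₀ − C_ss) e^(−a t).
C(9.62) = 0.16151 + (0.17149)·e^(−0.13858·9.62) = 0.16151 + (0.17149)·0.26364 = 0.20672 mg/L.

0.207 mg/L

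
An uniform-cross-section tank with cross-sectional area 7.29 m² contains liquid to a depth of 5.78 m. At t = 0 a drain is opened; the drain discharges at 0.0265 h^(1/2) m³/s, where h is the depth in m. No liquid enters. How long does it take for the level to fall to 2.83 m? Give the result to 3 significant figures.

With no inflow, A dh/dt = −0.0265 √h.
∫ h^(−1/2) dh = −(0.0265/A) ∫ dt, giving 2√h = 2√h₀ − (0.0265/A) t.
t = 2A(√h₀ − √h)/0.0265 = 2·7.29·(√5.78 − √2.83)/0.0265
  = 14.580 × (2.4042 − 1.6823) / 0.0265 = 397.18 s.

397 s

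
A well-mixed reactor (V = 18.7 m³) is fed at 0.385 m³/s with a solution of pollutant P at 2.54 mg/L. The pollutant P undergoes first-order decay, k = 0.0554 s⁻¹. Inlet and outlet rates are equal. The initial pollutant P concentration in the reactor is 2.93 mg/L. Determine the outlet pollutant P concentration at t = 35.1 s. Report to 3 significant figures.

0.844 mg/L

Accumulation = in − out − consumed: V dC/dt = Q C_in − Q C − k V C.
This is linear with rate a = Q/V + k = 0.075988 s⁻¹.
C_ss = Q C_in/(Q + kV) = 0.68819 mg/L; C(t) = C_ss + (C₀ − C_ss) e^(−a t).
C(35.1) = 0.68819 + (2.2418)·e^(−0.075988·35.1) = 0.68819 + (2.2418)·0.069447 = 0.84387 mg/L.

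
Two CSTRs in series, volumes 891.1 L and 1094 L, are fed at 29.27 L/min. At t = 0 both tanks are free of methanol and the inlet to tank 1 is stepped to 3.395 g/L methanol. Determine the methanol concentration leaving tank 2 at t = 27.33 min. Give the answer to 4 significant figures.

Each tank obeys Vᵢ dCᵢ/dt = Q(Cᵢ₋₁ − Cᵢ), so τᵢ = Vᵢ/Q.
τ₁ = 891.1/29.27 = 30.4441 min; τ₂ = 1094/29.27 = 37.3762 min.
Solving the cascade with C₁(0)=C₂(0)=0 gives C₂(t) = C_in[1 − (τ₁ e^(−t/τ₁) − τ₂ e^(−t/τ₂))/(τ₁ − τ₂)].
At t = 27.33: e^(−t/τ₁) = 0.407502, e^(−t/τ₂) = 0.481324.
C₂ = 3.395·[1 − (30.4441·0.407502 − 37.3762·0.481324)/(-6.93201)] = 3.395·0.194463 = 0.660203 g/L.

0.6602 g/L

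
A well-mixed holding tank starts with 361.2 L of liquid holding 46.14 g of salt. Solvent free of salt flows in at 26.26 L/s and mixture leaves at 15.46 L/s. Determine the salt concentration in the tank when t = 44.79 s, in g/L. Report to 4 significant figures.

Let m(t) be the amount of salt. Volume: V(t) = V₀ + (Q_in − Q_out) t = 361.2 + 10.8000 t; V(44.79) = 844.932 L.
No salt enters, so dm/dt = −Q_out · (m/V).
dm/m = −Q_out dt/(V₀ + 10.8000 t); integrating gives ln(m/m₀) = −(Q_out/(Q_in−Q_out)) ln(V/V₀).
m = m₀ (V₀/V)^(Q_out/(Q_in−Q_out)) = 46.14 × (361.2/844.932)^(1.43148) = 13.6696 g.
C = m/V = 13.6696/844.932 = 0.0161783 g/L.

0.01618 g/L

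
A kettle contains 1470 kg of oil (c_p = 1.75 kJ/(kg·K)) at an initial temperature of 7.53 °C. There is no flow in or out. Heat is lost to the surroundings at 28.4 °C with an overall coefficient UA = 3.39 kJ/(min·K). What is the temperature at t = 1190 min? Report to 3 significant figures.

First-law balance (no shaft work): M c_p dT/dt = −UA(T − T_amb).
dT/dt = (T_ss − T)/τ with T_ss = T_amb = 28.400 °C, τ = M c_p/UA = 1470·1.75/3.39 = 758.85 min.
This is linear first-order; T(t) = T_ss + (T₀ − T_ss) e^(−t/τ).
T(1190) = 28.400 + (-20.870)·0.20843 = 24.050 °C.

24.1 °C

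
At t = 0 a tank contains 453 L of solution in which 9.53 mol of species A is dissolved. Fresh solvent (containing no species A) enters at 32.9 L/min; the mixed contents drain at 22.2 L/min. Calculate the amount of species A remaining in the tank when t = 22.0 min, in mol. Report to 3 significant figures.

4.00 mol

Total volume: dV/dt = Q_in − Q_out = 10.700 L/min, so V(t) = 453 + 10.700 t and V(22.0) = 688.40 L.
No species A enters, so dm/dt = −Q_out · (m/V).
Separate: dm/m = −Q_out dt/V(t) ⇒ ln(m/m₀) = −(Q_out/(Q_in−Q_out)) ln(V/V₀).
m = m₀ (V₀/V)^(Q_out/(Q_in−Q_out)) = 9.53 × (453/688.40)^(2.0748) = 3.9996 mol.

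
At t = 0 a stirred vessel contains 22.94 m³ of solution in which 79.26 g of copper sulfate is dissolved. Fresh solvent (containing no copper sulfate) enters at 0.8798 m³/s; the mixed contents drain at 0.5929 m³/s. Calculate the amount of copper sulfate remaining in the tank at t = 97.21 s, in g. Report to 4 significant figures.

15.31 g

Total volume: dV/dt = Q_in − Q_out = 0.286900 m³/s, so V(t) = 22.94 + 0.286900 t and V(97.21) = 50.8295 m³.
No copper sulfate enters, so dm/dt = −Q_out · (m/V).
dm/m = −Q_out dt/(V₀ + 0.286900 t); integrating gives ln(m/m₀) = −(Q_out/(Q_in−Q_out)) ln(V/V₀).
m = m₀ (V₀/V)^(Q_out/(Q_in−Q_out)) = 79.26 × (22.94/50.8295)^(2.06657) = 15.3111 g.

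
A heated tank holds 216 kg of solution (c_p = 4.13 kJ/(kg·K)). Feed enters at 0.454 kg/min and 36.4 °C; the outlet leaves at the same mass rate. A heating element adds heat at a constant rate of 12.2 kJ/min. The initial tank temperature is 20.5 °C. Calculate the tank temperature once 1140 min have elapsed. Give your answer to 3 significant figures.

40.9 °C

Unsteady energy balance on the tank contents: M c_p dT/dt = ṁ c_p (T_in − T) + 12.2.
Rearrange: dT/dt = (T_ss − T)/τ with τ = M/ṁ = 475.77 min and T_ss = T_in + Q̇/(ṁ c_p) = 42.907 °C.
T approaches T_ss exponentially: T(t) = T_ss + (T₀ − T_ss) e^(−t/τ).
T(1140) = 42.907 + (-22.407)·e^(−1140/475.77) = 42.907 + (-22.407)·0.091071 = 40.866 °C.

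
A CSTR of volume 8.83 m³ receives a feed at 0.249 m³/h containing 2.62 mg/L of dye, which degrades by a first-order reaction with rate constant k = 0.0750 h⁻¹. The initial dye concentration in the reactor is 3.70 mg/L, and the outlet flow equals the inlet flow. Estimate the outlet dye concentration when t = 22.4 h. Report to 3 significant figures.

Accumulation = in − out − consumed: V dC/dt = Q C_in − Q C − k V C.
This is linear with rate a = Q/V + k = 0.10320 h⁻¹.
C_ss = Q C_in/(Q + kV) = 0.71592 mg/L; C(t) = C_ss + (C₀ − C_ss) e^(−a t).
C(22.4) = 0.71592 + (2.9841)·e^(−0.10320·22.4) = 0.71592 + (2.9841)·0.099096 = 1.0116 mg/L.

1.01 mg/L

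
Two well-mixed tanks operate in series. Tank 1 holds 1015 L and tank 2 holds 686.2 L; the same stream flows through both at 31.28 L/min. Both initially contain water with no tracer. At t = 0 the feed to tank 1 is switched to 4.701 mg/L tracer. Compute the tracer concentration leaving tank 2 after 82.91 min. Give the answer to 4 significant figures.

3.798 mg/L

Time constants: τᵢ = Vᵢ/Q for each well-mixed tank.
τ₁ = 1015/31.28 = 32.4488 min; τ₂ = 686.2/31.28 = 21.9373 min.
Solving the cascade with C₁(0)=C₂(0)=0 gives C₂(t) = C_in[1 − (τ₁ e^(−t/τ₁) − τ₂ e^(−t/τ₂))/(τ₁ − τ₂)].
At t = 82.91: e^(−t/τ₁) = 0.0776846, e^(−t/τ₂) = 0.0228364.
C₂ = 4.701·[1 − (32.4488·0.0776846 − 21.9373·0.0228364)/(10.5115)] = 4.701·0.807848 = 3.79769 mg/L.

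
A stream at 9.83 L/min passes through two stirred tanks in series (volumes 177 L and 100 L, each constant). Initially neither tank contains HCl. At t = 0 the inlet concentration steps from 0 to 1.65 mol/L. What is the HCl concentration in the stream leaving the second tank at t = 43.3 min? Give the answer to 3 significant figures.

1.34 mol/L

Species balance on tank i: dCᵢ/dt = (Cᵢ₋₁ − Cᵢ)/τᵢ with τᵢ = Vᵢ/Q.
τ₁ = 177/9.83 = 18.006 min; τ₂ = 100/9.83 = 10.173 min.
Solving the cascade with C₁(0)=C₂(0)=0 gives C₂(t) = C_in[1 − (τ₁ e^(−t/τ₁) − τ₂ e^(−t/τ₂))/(τ₁ − τ₂)].
At t = 43.3: e^(−t/τ₁) = 0.090289, e^(−t/τ₂) = 0.014173.
C₂ = 1.65·[1 − (18.006·0.090289 − 10.173·0.014173)/(7.8332)] = 1.65·0.81086 = 1.3379 mol/L.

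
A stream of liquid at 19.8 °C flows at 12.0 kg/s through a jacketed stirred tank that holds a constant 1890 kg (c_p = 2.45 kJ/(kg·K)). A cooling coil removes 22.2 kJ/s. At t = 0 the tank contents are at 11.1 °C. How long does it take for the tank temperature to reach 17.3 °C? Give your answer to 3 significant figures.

239 s

M c_p dT/dt = ṁ c_p (T_in − T) − Q̇.
τ = M/ṁ = 157.50 s; T_ss = T_in − Q̇/(ṁ c_p) = 19.045 °C.
T(t) = T_ss + (T₀ − T_ss) e^(−t/τ). Set T = 17.3:
e^(−t/τ) = (17.3 − 19.045)/(11.1 − 19.045) = 0.21962
t = −157.50 · ln(0.21962) = 238.74 s.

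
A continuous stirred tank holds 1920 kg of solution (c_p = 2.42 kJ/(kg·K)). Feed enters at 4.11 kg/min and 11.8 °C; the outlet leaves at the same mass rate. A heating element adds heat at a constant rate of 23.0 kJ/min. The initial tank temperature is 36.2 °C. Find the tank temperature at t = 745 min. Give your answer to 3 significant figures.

18.6 °C

M c_p dT/dt = ṁ c_p (T_in − T) + Q̇.
τ = M/ṁ = 467.15 min; T_ss = T_in + Q̇/(ṁ c_p) = 11.8 + 23.0/(4.11·2.42) = 14.112 °C.
This is linear first-order; T(t) = T_ss + (T₀ − T_ss) e^(−t/τ).
T(745) = 14.112 + (22.088)·e^(−745/467.15) = 14.112 + (22.088)·0.20296 = 18.595 °C.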